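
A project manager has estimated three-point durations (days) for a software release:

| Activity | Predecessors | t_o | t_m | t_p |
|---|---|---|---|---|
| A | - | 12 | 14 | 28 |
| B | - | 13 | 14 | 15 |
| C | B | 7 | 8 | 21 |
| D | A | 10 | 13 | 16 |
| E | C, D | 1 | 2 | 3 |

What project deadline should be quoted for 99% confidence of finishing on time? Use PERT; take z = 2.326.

te_A = (12 + 4·14 + 28)/6 = 96/6 = 16; σ²_A = ((28−12)/6)² = 7.111
te_B = (13 + 4·14 + 15)/6 = 84/6 = 14; σ²_B = ((15−13)/6)² = 0.111
te_C = (7 + 4·8 + 21)/6 = 60/6 = 10; σ²_C = ((21−7)/6)² = 5.444
te_D = (10 + 4·13 + 16)/6 = 78/6 = 13; σ²_D = ((16−10)/6)² = 1.000
te_E = (1 + 4·2 + 3)/6 = 12/6 = 2; σ²_E = ((3−1)/6)² = 0.111

Forward pass:
ES_A = 0; EF_A = 16
ES_B = 0; EF_B = 14
ES_C = 14; EF_C = 14+10 = 24
ES_D = 16; EF_D = 16+13 = 29
ES_E = max(EF_C=24, EF_D=29) = 29; EF_E = 29+2 = 31
Expected project duration μ = 31 days. Critical path: A → D → E.

Variance along critical path = 7.111 + 1.000 + 0.111 = 8.222; σ = 2.867 days.
D = μ + z·σ = 31 + 2.326·2.867 = 37.7 days

37.7 days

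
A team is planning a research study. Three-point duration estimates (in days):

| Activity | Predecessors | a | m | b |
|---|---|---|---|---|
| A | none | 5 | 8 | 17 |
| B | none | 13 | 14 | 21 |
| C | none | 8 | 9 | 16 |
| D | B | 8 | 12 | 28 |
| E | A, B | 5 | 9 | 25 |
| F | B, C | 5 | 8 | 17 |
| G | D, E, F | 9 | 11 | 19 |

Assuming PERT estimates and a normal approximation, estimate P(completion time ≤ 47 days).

0.935

te_A = (5 + 4·8 + 17)/6 = 54/6 = 9; σ²_A = ((17−5)/6)² = 4.000
te_B = (13 + 4·14 + 21)/6 = 90/6 = 15; σ²_B = ((21−13)/6)² = 1.778
te_C = (8 + 4·9 + 16)/6 = 60/6 = 10; σ²_C = ((16−8)/6)² = 1.778
te_D = (8 + 4·12 + 28)/6 = 84/6 = 14; σ²_D = ((28−8)/6)² = 11.111
te_E = (5 + 4·9 + 25)/6 = 66/6 = 11; σ²_E = ((25−5)/6)² = 11.111
te_F = (5 + 4·8 + 17)/6 = 54/6 = 9; σ²_F = ((17−5)/6)² = 4.000
te_G = (9 + 4·11 + 19)/6 = 72/6 = 12; σ²_G = ((19−9)/6)² = 2.778

Forward pass:
ES_A = 0; EF_A = 9
ES_B = 0; EF_B = 15
ES_C = 0; EF_C = 10
ES_D = 15; EF_D = 15+14 = 29
ES_E = max(EF_A=9, EF_B=15) = 15; EF_E = 15+11 = 26
ES_F = max(EF_B=15, EF_C=10) = 15; EF_F = 15+9 = 24
ES_G = max(EF_D=29, EF_E=26, EF_F=24) = 29; EF_G = 29+12 = 41
Expected project duration μ = 41 days. Critical path: B → D → G.

Variance along critical path = 1.778 + 11.111 + 2.778 = 15.667; σ = √15.667 = 3.958 days.
Z = (47 − 41) / 3.958 = 1.516
P(T ≤ 47) = Φ(1.516) ≈ 0.935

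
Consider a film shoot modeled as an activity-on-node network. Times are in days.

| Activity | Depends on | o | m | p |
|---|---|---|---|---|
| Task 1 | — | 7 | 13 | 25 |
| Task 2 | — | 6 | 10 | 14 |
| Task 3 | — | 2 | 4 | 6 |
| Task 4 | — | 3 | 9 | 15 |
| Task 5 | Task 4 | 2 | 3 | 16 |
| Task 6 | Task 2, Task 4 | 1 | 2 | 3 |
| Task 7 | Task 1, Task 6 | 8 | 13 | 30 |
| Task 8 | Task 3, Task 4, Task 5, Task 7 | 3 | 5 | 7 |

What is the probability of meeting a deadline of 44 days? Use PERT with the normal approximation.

0.982

te_Task 1 = (7 + 4·13 + 25)/6 = 84/6 = 14; σ²_Task 1 = ((25−7)/6)² = 9.000
te_Task 2 = (6 + 4·10 + 14)/6 = 60/6 = 10; σ²_Task 2 = ((14−6)/6)² = 1.778
te_Task 3 = (2 + 4·4 + 6)/6 = 24/6 = 4; σ²_Task 3 = ((6−2)/6)² = 0.444
te_Task 4 = (3 + 4·9 + 15)/6 = 54/6 = 9; σ²_Task 4 = ((15−3)/6)² = 4.000
te_Task 5 = (2 + 4·3 + 16)/6 = 30/6 = 5; σ²_Task 5 = ((16−2)/6)² = 5.444
te_Task 6 = (1 + 4·2 + 3)/6 = 12/6 = 2; σ²_Task 6 = ((3−1)/6)² = 0.111
te_Task 7 = (8 + 4·13 + 30)/6 = 90/6 = 15; σ²_Task 7 = ((30−8)/6)² = 13.444
te_Task 8 = (3 + 4·5 + 7)/6 = 30/6 = 5; σ²_Task 8 = ((7−3)/6)² = 0.444

Forward pass:
ES_Task 1 = 0; EF_Task 1 = 14
ES_Task 2 = 0; EF_Task 2 = 10
ES_Task 3 = 0; EF_Task 3 = 4
ES_Task 4 = 0; EF_Task 4 = 9
ES_Task 5 = 9; EF_Task 5 = 9+5 = 14
ES_Task 6 = max(EF_Task 2=10, EF_Task 4=9) = 10; EF_Task 6 = 10+2 = 12
ES_Task 7 = max(EF_Task 1=14, EF_Task 6=12) = 14; EF_Task 7 = 14+15 = 29
ES_Task 8 = max(EF_Task 3=4, EF_Task 4=9, EF_Task 5=14, EF_Task 7=29) = 29; EF_Task 8 = 29+5 = 34
Expected project duration μ = 34 days. Critical path: Task 1 → Task 7 → Task 8.

Variance along critical path = 9.000 + 13.444 + 0.444 = 22.889; σ = √22.889 = 4.784 days.
Z = (44 − 34) / 4.784 = 2.090
P(T ≤ 44) = Φ(2.090) ≈ 0.982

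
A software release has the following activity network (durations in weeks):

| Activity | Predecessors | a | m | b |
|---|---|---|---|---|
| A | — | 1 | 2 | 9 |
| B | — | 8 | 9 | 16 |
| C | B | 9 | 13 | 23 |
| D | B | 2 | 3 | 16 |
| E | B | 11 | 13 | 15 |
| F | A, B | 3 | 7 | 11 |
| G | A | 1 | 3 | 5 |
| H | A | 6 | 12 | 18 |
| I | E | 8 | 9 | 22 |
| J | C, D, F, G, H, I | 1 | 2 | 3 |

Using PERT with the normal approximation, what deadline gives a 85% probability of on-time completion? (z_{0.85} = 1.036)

38.9 weeks

te_A = (1 + 4·2 + 9)/6 = 18/6 = 3; σ²_A = ((9−1)/6)² = 1.778
te_B = (8 + 4·9 + 16)/6 = 60/6 = 10; σ²_B = ((16−8)/6)² = 1.778
te_C = (9 + 4·13 + 23)/6 = 84/6 = 14; σ²_C = ((23−9)/6)² = 5.444
te_D = (2 + 4·3 + 16)/6 = 30/6 = 5; σ²_D = ((16−2)/6)² = 5.444
te_E = (11 + 4·13 + 15)/6 = 78/6 = 13; σ²_E = ((15−11)/6)² = 0.444
te_F = (3 + 4·7 + 11)/6 = 42/6 = 7; σ²_F = ((11−3)/6)² = 1.778
te_G = (1 + 4·3 + 5)/6 = 18/6 = 3; σ²_G = ((5−1)/6)² = 0.444
te_H = (6 + 4·12 + 18)/6 = 72/6 = 12; σ²_H = ((18−6)/6)² = 4.000
te_I = (8 + 4·9 + 22)/6 = 66/6 = 11; σ²_I = ((22−8)/6)² = 5.444
te_J = (1 + 4·2 + 3)/6 = 12/6 = 2; σ²_J = ((3−1)/6)² = 0.111

Forward pass:
ES_A = 0; EF_A = 3
ES_B = 0; EF_B = 10
ES_C = 10; EF_C = 10+14 = 24
ES_D = 10; EF_D = 10+5 = 15
ES_E = 10; EF_E = 10+13 = 23
ES_F = max(EF_A=3, EF_B=10) = 10; EF_F = 10+7 = 17
ES_G = 3; EF_G = 3+3 = 6
ES_H = 3; EF_H = 3+12 = 15
ES_I = 23; EF_I = 23+11 = 34
ES_J = max(EF_C=24, EF_D=15, EF_F=17, EF_G=6, EF_H=15, EF_I=34) = 34; EF_J = 34+2 = 36
Expected project duration μ = 36 weeks. Critical path: B → E → I → J.

Variance along critical path = 1.778 + 0.444 + 5.444 + 0.111 = 7.778; σ = 2.789 weeks.
D = μ + z·σ = 36 + 1.036·2.789 = 38.9 weeks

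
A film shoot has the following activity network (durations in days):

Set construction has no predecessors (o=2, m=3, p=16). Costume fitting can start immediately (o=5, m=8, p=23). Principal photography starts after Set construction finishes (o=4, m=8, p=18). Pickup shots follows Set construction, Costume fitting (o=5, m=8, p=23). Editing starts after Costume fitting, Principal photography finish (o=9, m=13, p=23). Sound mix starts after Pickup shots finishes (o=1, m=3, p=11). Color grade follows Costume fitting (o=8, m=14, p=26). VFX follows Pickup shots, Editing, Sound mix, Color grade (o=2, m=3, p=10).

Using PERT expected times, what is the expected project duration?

te_Set construction = (2 + 4·3 + 16)/6 = 30/6 = 5
te_Costume fitting = (5 + 4·8 + 23)/6 = 60/6 = 10
te_Principal photography = (4 + 4·8 + 18)/6 = 54/6 = 9
te_Pickup shots = (5 + 4·8 + 23)/6 = 60/6 = 10
te_Editing = (9 + 4·13 + 23)/6 = 84/6 = 14
te_Sound mix = (1 + 4·3 + 11)/6 = 24/6 = 4
te_Color grade = (8 + 4·14 + 26)/6 = 90/6 = 15
te_VFX = (2 + 4·3 + 10)/6 = 24/6 = 4

Forward pass:
ES_Set construction = 0; EF_Set construction = 5
ES_Costume fitting = 0; EF_Costume fitting = 10
ES_Principal photography = 5; EF_Principal photography = 5+9 = 14
ES_Pickup shots = max(EF_Set construction=5, EF_Costume fitting=10) = 10; EF_Pickup shots = 10+10 = 20
ES_Editing = max(EF_Costume fitting=10, EF_Principal photography=14) = 14; EF_Editing = 14+14 = 28
ES_Sound mix = 20; EF_Sound mix = 20+4 = 24
ES_Color grade = 10; EF_Color grade = 10+15 = 25
ES_VFX = max(EF_Pickup shots=20, EF_Editing=28, EF_Sound mix=24, EF_Color grade=25) = 28; EF_VFX = 28+4 = 32
Expected project duration μ = 32 days. Critical path: Set construction → Principal photography → Editing → VFX.

32 days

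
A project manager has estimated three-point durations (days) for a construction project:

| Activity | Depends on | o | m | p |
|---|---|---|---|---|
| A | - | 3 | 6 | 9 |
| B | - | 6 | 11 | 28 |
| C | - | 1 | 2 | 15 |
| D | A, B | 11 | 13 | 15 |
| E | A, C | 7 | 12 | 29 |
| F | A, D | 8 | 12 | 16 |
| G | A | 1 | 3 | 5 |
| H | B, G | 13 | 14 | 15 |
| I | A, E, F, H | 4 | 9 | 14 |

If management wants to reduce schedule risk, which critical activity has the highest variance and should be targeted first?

B

te_A = (3 + 4·6 + 9)/6 = 36/6 = 6; σ²_A = ((9−3)/6)² = 1.000
te_B = (6 + 4·11 + 28)/6 = 78/6 = 13; σ²_B = ((28−6)/6)² = 13.444
te_C = (1 + 4·2 + 15)/6 = 24/6 = 4; σ²_C = ((15−1)/6)² = 5.444
te_D = (11 + 4·13 + 15)/6 = 78/6 = 13; σ²_D = ((15−11)/6)² = 0.444
te_E = (7 + 4·12 + 29)/6 = 84/6 = 14; σ²_E = ((29−7)/6)² = 13.444
te_F = (8 + 4·12 + 16)/6 = 72/6 = 12; σ²_F = ((16−8)/6)² = 1.778
te_G = (1 + 4·3 + 5)/6 = 18/6 = 3; σ²_G = ((5−1)/6)² = 0.444
te_H = (13 + 4·14 + 15)/6 = 84/6 = 14; σ²_H = ((15−13)/6)² = 0.111
te_I = (4 + 4·9 + 14)/6 = 54/6 = 9; σ²_I = ((14−4)/6)² = 2.778

Forward pass:
ES_A = 0; EF_A = 6
ES_B = 0; EF_B = 13
ES_C = 0; EF_C = 4
ES_D = max(EF_A=6, EF_B=13) = 13; EF_D = 13+13 = 26
ES_E = max(EF_A=6, EF_C=4) = 6; EF_E = 6+14 = 20
ES_F = max(EF_A=6, EF_D=26) = 26; EF_F = 26+12 = 38
ES_G = 6; EF_G = 6+3 = 9
ES_H = max(EF_B=13, EF_G=9) = 13; EF_H = 13+14 = 27
ES_I = max(EF_A=6, EF_E=20, EF_F=38, EF_H=27) = 38; EF_I = 38+9 = 47
Expected project duration μ = 47 days. Critical path: B → D → F → I.

Variances on critical path: σ²_B=13.444, σ²_D=0.444, σ²_F=1.778, σ²_I=2.778.
Largest is σ²_B = 13.444.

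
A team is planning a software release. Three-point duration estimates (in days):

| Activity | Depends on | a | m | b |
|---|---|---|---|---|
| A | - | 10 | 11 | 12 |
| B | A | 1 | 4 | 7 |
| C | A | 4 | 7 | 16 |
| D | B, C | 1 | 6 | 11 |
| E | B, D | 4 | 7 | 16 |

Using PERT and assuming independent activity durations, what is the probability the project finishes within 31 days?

te_A = (10 + 4·11 + 12)/6 = 66/6 = 11; σ²_A = ((12−10)/6)² = 0.111
te_B = (1 + 4·4 + 7)/6 = 24/6 = 4; σ²_B = ((7−1)/6)² = 1.000
te_C = (4 + 4·7 + 16)/6 = 48/6 = 8; σ²_C = ((16−4)/6)² = 4.000
te_D = (1 + 4·6 + 11)/6 = 36/6 = 6; σ²_D = ((11−1)/6)² = 2.778
te_E = (4 + 4·7 + 16)/6 = 48/6 = 8; σ²_E = ((16−4)/6)² = 4.000

Forward pass:
ES_A = 0; EF_A = 11
ES_B = 11; EF_B = 11+4 = 15
ES_C = 11; EF_C = 11+8 = 19
ES_D = max(EF_B=15, EF_C=19) = 19; EF_D = 19+6 = 25
ES_E = max(EF_B=15, EF_D=25) = 25; EF_E = 25+8 = 33
Expected project duration μ = 33 days. Critical path: A → C → D → E.

Variance along critical path = 0.111 + 4.000 + 2.778 + 4.000 = 10.889; σ = √10.889 = 3.300 days.
Z = (31 − 33) / 3.300 = -0.606
P(T ≤ 31) = Φ(-0.606) ≈ 0.272

0.272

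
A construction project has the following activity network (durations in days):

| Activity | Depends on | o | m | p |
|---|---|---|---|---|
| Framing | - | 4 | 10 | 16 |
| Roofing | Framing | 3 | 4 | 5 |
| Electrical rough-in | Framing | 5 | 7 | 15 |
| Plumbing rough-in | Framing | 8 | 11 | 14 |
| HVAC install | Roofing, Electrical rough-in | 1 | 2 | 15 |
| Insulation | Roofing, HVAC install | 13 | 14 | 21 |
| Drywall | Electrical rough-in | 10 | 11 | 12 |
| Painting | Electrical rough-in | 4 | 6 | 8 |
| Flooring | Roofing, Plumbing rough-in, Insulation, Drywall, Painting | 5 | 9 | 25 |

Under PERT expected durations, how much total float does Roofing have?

te_Framing = (4 + 4·10 + 16)/6 = 60/6 = 10
te_Roofing = (3 + 4·4 + 5)/6 = 24/6 = 4
te_Electrical rough-in = (5 + 4·7 + 15)/6 = 48/6 = 8
te_Plumbing rough-in = (8 + 4·11 + 14)/6 = 66/6 = 11
te_HVAC install = (1 + 4·2 + 15)/6 = 24/6 = 4
te_Insulation = (13 + 4·14 + 21)/6 = 90/6 = 15
te_Drywall = (10 + 4·11 + 12)/6 = 66/6 = 11
te_Painting = (4 + 4·6 + 8)/6 = 36/6 = 6
te_Flooring = (5 + 4·9 + 25)/6 = 66/6 = 11

Forward pass:
ES_Framing = 0; EF_Framing = 10
ES_Roofing = 10; EF_Roofing = 10+4 = 14
ES_Electrical rough-in = 10; EF_Electrical rough-in = 10+8 = 18
ES_Plumbing rough-in = 10; EF_Plumbing rough-in = 10+11 = 21
ES_HVAC install = max(EF_Roofing=14, EF_Electrical rough-in=18) = 18; EF_HVAC install = 18+4 = 22
ES_Insulation = max(EF_Roofing=14, EF_HVAC install=22) = 22; EF_Insulation = 22+15 = 37
ES_Drywall = 18; EF_Drywall = 18+11 = 29
ES_Painting = 18; EF_Painting = 18+6 = 24
ES_Flooring = max(EF_Roofing=14, EF_Plumbing rough-in=21, EF_Insulation=37, EF_Drywall=29, EF_Painting=24) = 37; EF_Flooring = 37+11 = 48
Expected project duration μ = 48 days. Critical path: Framing → Electrical rough-in → HVAC install → Insulation → Flooring.

Backward pass:
LF_Flooring = 48; LS_Flooring = 48−11 = 37
LF_Painting = LS_Flooring = 37; LS_Painting = 37−6 = 31
LF_Drywall = LS_Flooring = 37; LS_Drywall = 37−11 = 26
LF_Insulation = LS_Flooring = 37; LS_Insulation = 37−15 = 22
LF_HVAC install = LS_Insulation = 22; LS_HVAC install = 22−4 = 18
LF_Plumbing rough-in = LS_Flooring = 37; LS_Plumbing rough-in = 37−11 = 26
LF_Electrical rough-in = min(LS_HVAC install=18, LS_Drywall=26, LS_Painting=31) = 18; LS_Electrical rough-in = 18−8 = 10
LF_Roofing = min(LS_HVAC install=18, LS_Insulation=22, LS_Flooring=37) = 18; LS_Roofing = 18−4 = 14
LF_Framing = min(LS_Roofing=14, LS_Electrical rough-in=10, LS_Plumbing rough-in=26) = 10; LS_Framing = 10−10 = 0
Slack_Roofing = LS_Roofing − ES_Roofing = 14 − 10 = 4

4 days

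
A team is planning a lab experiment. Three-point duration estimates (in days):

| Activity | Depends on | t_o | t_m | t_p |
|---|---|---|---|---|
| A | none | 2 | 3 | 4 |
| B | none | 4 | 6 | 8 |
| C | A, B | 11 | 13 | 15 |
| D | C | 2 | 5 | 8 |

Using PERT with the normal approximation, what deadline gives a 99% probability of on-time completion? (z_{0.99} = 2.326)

te_A = (2 + 4·3 + 4)/6 = 18/6 = 3; σ²_A = ((4−2)/6)² = 0.111
te_B = (4 + 4·6 + 8)/6 = 36/6 = 6; σ²_B = ((8−4)/6)² = 0.444
te_C = (11 + 4·13 + 15)/6 = 78/6 = 13; σ²_C = ((15−11)/6)² = 0.444
te_D = (2 + 4·5 + 8)/6 = 30/6 = 5; σ²_D = ((8−2)/6)² = 1.000

Forward pass:
ES_A = 0; EF_A = 3
ES_B = 0; EF_B = 6
ES_C = max(EF_A=3, EF_B=6) = 6; EF_C = 6+13 = 19
ES_D = 19; EF_D = 19+5 = 24
Expected project duration μ = 24 days. Critical path: B → C → D.

Variance along critical path = 0.444 + 0.444 + 1.000 = 1.889; σ = 1.374 days.
D = μ + z·σ = 24 + 2.326·1.374 = 27.2 days

27.2 days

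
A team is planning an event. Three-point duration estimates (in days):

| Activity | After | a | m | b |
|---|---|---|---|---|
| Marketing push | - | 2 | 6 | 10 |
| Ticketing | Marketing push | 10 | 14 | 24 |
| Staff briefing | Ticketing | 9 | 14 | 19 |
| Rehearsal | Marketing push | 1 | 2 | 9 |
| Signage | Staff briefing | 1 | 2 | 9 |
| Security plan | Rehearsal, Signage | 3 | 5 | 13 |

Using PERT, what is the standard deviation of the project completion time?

te_Marketing push = (2 + 4·6 + 10)/6 = 36/6 = 6; σ²_Marketing push = ((10−2)/6)² = 1.778
te_Ticketing = (10 + 4·14 + 24)/6 = 90/6 = 15; σ²_Ticketing = ((24−10)/6)² = 5.444
te_Staff briefing = (9 + 4·14 + 19)/6 = 84/6 = 14; σ²_Staff briefing = ((19−9)/6)² = 2.778
te_Rehearsal = (1 + 4·2 + 9)/6 = 18/6 = 3; σ²_Rehearsal = ((9−1)/6)² = 1.778
te_Signage = (1 + 4·2 + 9)/6 = 18/6 = 3; σ²_Signage = ((9−1)/6)² = 1.778
te_Security plan = (3 + 4·5 + 13)/6 = 36/6 = 6; σ²_Security plan = ((13−3)/6)² = 2.778

Forward pass:
ES_Marketing push = 0; EF_Marketing push = 6
ES_Ticketing = 6; EF_Ticketing = 6+15 = 21
ES_Staff briefing = 21; EF_Staff briefing = 21+14 = 35
ES_Rehearsal = 6; EF_Rehearsal = 6+3 = 9
ES_Signage = 35; EF_Signage = 35+3 = 38
ES_Security plan = max(EF_Rehearsal=9, EF_Signage=38) = 38; EF_Security plan = 38+6 = 44
Expected project duration μ = 44 days. Critical path: Marketing push → Ticketing → Staff briefing → Signage → Security plan.

Variance along critical path = 1.778 + 5.444 + 2.778 + 1.778 + 2.778 = 14.556
σ = √14.556 = 3.815 days

3.82 days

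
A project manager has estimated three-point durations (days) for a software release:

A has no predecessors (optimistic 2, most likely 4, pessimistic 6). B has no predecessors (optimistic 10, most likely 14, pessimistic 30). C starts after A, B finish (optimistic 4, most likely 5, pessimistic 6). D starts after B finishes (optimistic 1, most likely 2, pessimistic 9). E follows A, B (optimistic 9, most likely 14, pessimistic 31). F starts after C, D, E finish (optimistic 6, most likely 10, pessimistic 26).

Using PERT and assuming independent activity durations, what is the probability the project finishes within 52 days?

0.910

te_A = (2 + 4·4 + 6)/6 = 24/6 = 4; σ²_A = ((6−2)/6)² = 0.444
te_B = (10 + 4·14 + 30)/6 = 96/6 = 16; σ²_B = ((30−10)/6)² = 11.111
te_C = (4 + 4·5 + 6)/6 = 30/6 = 5; σ²_C = ((6−4)/6)² = 0.111
te_D = (1 + 4·2 + 9)/6 = 18/6 = 3; σ²_D = ((9−1)/6)² = 1.778
te_E = (9 + 4·14 + 31)/6 = 96/6 = 16; σ²_E = ((31−9)/6)² = 13.444
te_F = (6 + 4·10 + 26)/6 = 72/6 = 12; σ²_F = ((26−6)/6)² = 11.111

Forward pass:
ES_A = 0; EF_A = 4
ES_B = 0; EF_B = 16
ES_C = max(EF_A=4, EF_B=16) = 16; EF_C = 16+5 = 21
ES_D = 16; EF_D = 16+3 = 19
ES_E = max(EF_A=4, EF_B=16) = 16; EF_E = 16+16 = 32
ES_F = max(EF_C=21, EF_D=19, EF_E=32) = 32; EF_F = 32+12 = 44
Expected project duration μ = 44 days. Critical path: B → E → F.

Variance along critical path = 11.111 + 13.444 + 11.111 = 35.667; σ = √35.667 = 5.972 days.
Z = (52 − 44) / 5.972 = 1.340
P(T ≤ 52) = Φ(1.340) ≈ 0.910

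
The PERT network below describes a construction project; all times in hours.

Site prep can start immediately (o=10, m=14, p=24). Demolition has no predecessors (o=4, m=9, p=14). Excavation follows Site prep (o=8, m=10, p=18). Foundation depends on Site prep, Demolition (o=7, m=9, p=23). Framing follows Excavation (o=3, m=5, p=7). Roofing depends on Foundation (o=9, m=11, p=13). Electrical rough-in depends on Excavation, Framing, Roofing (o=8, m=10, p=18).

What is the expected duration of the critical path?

te_Site prep = (10 + 4·14 + 24)/6 = 90/6 = 15
te_Demolition = (4 + 4·9 + 14)/6 = 54/6 = 9
te_Excavation = (8 + 4·10 + 18)/6 = 66/6 = 11
te_Foundation = (7 + 4·9 + 23)/6 = 66/6 = 11
te_Framing = (3 + 4·5 + 7)/6 = 30/6 = 5
te_Roofing = (9 + 4·11 + 13)/6 = 66/6 = 11
te_Electrical rough-in = (8 + 4·10 + 18)/6 = 66/6 = 11

Forward pass:
ES_Site prep = 0; EF_Site prep = 15
ES_Demolition = 0; EF_Demolition = 9
ES_Excavation = 15; EF_Excavation = 15+11 = 26
ES_Foundation = max(EF_Site prep=15, EF_Demolition=9) = 15; EF_Foundation = 15+11 = 26
ES_Framing = 26; EF_Framing = 26+5 = 31
ES_Roofing = 26; EF_Roofing = 26+11 = 37
ES_Electrical rough-in = max(EF_Excavation=26, EF_Framing=31, EF_Roofing=37) = 37; EF_Electrical rough-in = 37+11 = 48
Expected project duration μ = 48 hours. Critical path: Site prep → Foundation → Roofing → Electrical rough-in.

48 hours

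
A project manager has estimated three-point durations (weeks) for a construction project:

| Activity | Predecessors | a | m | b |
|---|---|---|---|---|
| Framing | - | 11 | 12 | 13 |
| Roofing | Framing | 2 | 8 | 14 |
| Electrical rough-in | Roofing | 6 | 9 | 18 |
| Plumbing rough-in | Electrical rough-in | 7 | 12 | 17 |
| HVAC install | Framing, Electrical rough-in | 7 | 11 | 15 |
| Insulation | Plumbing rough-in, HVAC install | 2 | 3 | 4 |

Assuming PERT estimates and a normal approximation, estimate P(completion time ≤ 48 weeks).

te_Framing = (11 + 4·12 + 13)/6 = 72/6 = 12; σ²_Framing = ((13−11)/6)² = 0.111
te_Roofing = (2 + 4·8 + 14)/6 = 48/6 = 8; σ²_Roofing = ((14−2)/6)² = 4.000
te_Electrical rough-in = (6 + 4·9 + 18)/6 = 60/6 = 10; σ²_Electrical rough-in = ((18−6)/6)² = 4.000
te_Plumbing rough-in = (7 + 4·12 + 17)/6 = 72/6 = 12; σ²_Plumbing rough-in = ((17−7)/6)² = 2.778
te_HVAC install = (7 + 4·11 + 15)/6 = 66/6 = 11; σ²_HVAC install = ((15−7)/6)² = 1.778
te_Insulation = (2 + 4·3 + 4)/6 = 18/6 = 3; σ²_Insulation = ((4−2)/6)² = 0.111

Forward pass:
ES_Framing = 0; EF_Framing = 12
ES_Roofing = 12; EF_Roofing = 12+8 = 20
ES_Electrical rough-in = 20; EF_Electrical rough-in = 20+10 = 30
ES_Plumbing rough-in = 30; EF_Plumbing rough-in = 30+12 = 42
ES_HVAC install = max(EF_Framing=12, EF_Electrical rough-in=30) = 30; EF_HVAC install = 30+11 = 41
ES_Insulation = max(EF_Plumbing rough-in=42, EF_HVAC install=41) = 42; EF_Insulation = 42+3 = 45
Expected project duration μ = 45 weeks. Critical path: Framing → Roofing → Electrical rough-in → Plumbing rough-in → Insulation.

Variance along critical path = 0.111 + 4.000 + 4.000 + 2.778 + 0.111 = 11.000; σ = √11.000 = 3.317 weeks.
Z = (48 − 45) / 3.317 = 0.905
P(T ≤ 48) = Φ(0.905) ≈ 0.817

0.817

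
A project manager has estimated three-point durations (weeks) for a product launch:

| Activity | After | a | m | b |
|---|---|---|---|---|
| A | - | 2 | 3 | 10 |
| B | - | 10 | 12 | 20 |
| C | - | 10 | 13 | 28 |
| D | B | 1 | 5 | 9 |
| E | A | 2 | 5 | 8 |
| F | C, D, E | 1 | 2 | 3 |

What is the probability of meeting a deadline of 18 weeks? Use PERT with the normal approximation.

0.177

te_A = (2 + 4·3 + 10)/6 = 24/6 = 4; σ²_A = ((10−2)/6)² = 1.778
te_B = (10 + 4·12 + 20)/6 = 78/6 = 13; σ²_B = ((20−10)/6)² = 2.778
te_C = (10 + 4·13 + 28)/6 = 90/6 = 15; σ²_C = ((28−10)/6)² = 9.000
te_D = (1 + 4·5 + 9)/6 = 30/6 = 5; σ²_D = ((9−1)/6)² = 1.778
te_E = (2 + 4·5 + 8)/6 = 30/6 = 5; σ²_E = ((8−2)/6)² = 1.000
te_F = (1 + 4·2 + 3)/6 = 12/6 = 2; σ²_F = ((3−1)/6)² = 0.111

Forward pass:
ES_A = 0; EF_A = 4
ES_B = 0; EF_B = 13
ES_C = 0; EF_C = 15
ES_D = 13; EF_D = 13+5 = 18
ES_E = 4; EF_E = 4+5 = 9
ES_F = max(EF_C=15, EF_D=18, EF_E=9) = 18; EF_F = 18+2 = 20
Expected project duration μ = 20 weeks. Critical path: B → D → F.

Variance along critical path = 2.778 + 1.778 + 0.111 = 4.667; σ = √4.667 = 2.160 weeks.
Z = (18 − 20) / 2.160 = -0.926
P(T ≤ 18) = Φ(-0.926) ≈ 0.177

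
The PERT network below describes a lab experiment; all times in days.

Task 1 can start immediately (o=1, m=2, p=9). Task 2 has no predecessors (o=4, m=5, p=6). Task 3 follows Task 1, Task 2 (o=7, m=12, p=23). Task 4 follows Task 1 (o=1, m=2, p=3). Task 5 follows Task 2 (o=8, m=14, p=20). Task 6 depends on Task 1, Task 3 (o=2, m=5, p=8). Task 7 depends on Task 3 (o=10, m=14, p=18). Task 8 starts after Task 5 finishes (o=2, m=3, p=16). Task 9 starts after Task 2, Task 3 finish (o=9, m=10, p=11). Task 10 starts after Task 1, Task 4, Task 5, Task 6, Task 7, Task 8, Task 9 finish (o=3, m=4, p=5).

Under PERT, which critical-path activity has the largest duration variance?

te_Task 1 = (1 + 4·2 + 9)/6 = 18/6 = 3; σ²_Task 1 = ((9−1)/6)² = 1.778
te_Task 2 = (4 + 4·5 + 6)/6 = 30/6 = 5; σ²_Task 2 = ((6−4)/6)² = 0.111
te_Task 3 = (7 + 4·12 + 23)/6 = 78/6 = 13; σ²_Task 3 = ((23−7)/6)² = 7.111
te_Task 4 = (1 + 4·2 + 3)/6 = 12/6 = 2; σ²_Task 4 = ((3−1)/6)² = 0.111
te_Task 5 = (8 + 4·14 + 20)/6 = 84/6 = 14; σ²_Task 5 = ((20−8)/6)² = 4.000
te_Task 6 = (2 + 4·5 + 8)/6 = 30/6 = 5; σ²_Task 6 = ((8−2)/6)² = 1.000
te_Task 7 = (10 + 4·14 + 18)/6 = 84/6 = 14; σ²_Task 7 = ((18−10)/6)² = 1.778
te_Task 8 = (2 + 4·3 + 16)/6 = 30/6 = 5; σ²_Task 8 = ((16−2)/6)² = 5.444
te_Task 9 = (9 + 4·10 + 11)/6 = 60/6 = 10; σ²_Task 9 = ((11−9)/6)² = 0.111
te_Task 10 = (3 + 4·4 + 5)/6 = 24/6 = 4; σ²_Task 10 = ((5−3)/6)² = 0.111

Forward pass:
ES_Task 1 = 0; EF_Task 1 = 3
ES_Task 2 = 0; EF_Task 2 = 5
ES_Task 3 = max(EF_Task 1=3, EF_Task 2=5) = 5; EF_Task 3 = 5+13 = 18
ES_Task 4 = 3; EF_Task 4 = 3+2 = 5
ES_Task 5 = 5; EF_Task 5 = 5+14 = 19
ES_Task 6 = max(EF_Task 1=3, EF_Task 3=18) = 18; EF_Task 6 = 18+5 = 23
ES_Task 7 = 18; EF_Task 7 = 18+14 = 32
ES_Task 8 = 19; EF_Task 8 = 19+5 = 24
ES_Task 9 = max(EF_Task 2=5, EF_Task 3=18) = 18; EF_Task 9 = 18+10 = 28
ES_Task 10 = max(EF_Task 1=3, EF_Task 4=5, EF_Task 5=19, EF_Task 6=23, EF_Task 7=32, EF_Task 8=24, EF_Task 9=28) = 32; EF_Task 10 = 32+4 = 36
Expected project duration μ = 36 days. Critical path: Task 2 → Task 3 → Task 7 → Task 10.

Variances on critical path: σ²_Task 2=0.111, σ²_Task 3=7.111, σ²_Task 7=1.778, σ²_Task 10=0.111.
Largest is σ²_Task 3 = 7.111.

Task 3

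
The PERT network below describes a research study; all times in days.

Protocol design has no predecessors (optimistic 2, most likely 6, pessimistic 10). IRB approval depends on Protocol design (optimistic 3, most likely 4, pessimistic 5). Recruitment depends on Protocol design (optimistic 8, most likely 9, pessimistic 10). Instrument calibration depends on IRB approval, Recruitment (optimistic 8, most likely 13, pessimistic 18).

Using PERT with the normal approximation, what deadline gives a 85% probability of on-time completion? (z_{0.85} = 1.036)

30.2 days

te_Protocol design = (2 + 4·6 + 10)/6 = 36/6 = 6; σ²_Protocol design = ((10−2)/6)² = 1.778
te_IRB approval = (3 + 4·4 + 5)/6 = 24/6 = 4; σ²_IRB approval = ((5−3)/6)² = 0.111
te_Recruitment = (8 + 4·9 + 10)/6 = 54/6 = 9; σ²_Recruitment = ((10−8)/6)² = 0.111
te_Instrument calibration = (8 + 4·13 + 18)/6 = 78/6 = 13; σ²_Instrument calibration = ((18−8)/6)² = 2.778

Forward pass:
ES_Protocol design = 0; EF_Protocol design = 6
ES_IRB approval = 6; EF_IRB approval = 6+4 = 10
ES_Recruitment = 6; EF_Recruitment = 6+9 = 15
ES_Instrument calibration = max(EF_IRB approval=10, EF_Recruitment=15) = 15; EF_Instrument calibration = 15+13 = 28
Expected project duration μ = 28 days. Critical path: Protocol design → Recruitment → Instrument calibration.

Variance along critical path = 1.778 + 0.111 + 2.778 = 4.667; σ = 2.160 days.
D = μ + z·σ = 28 + 1.036·2.160 = 30.2 days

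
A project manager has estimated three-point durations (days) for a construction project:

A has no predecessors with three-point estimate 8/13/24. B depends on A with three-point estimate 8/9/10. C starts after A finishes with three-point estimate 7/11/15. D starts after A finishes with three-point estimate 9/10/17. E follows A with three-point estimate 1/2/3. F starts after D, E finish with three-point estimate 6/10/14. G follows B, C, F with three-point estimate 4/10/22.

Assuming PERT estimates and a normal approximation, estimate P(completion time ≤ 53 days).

0.943

te_A = (8 + 4·13 + 24)/6 = 84/6 = 14; σ²_A = ((24−8)/6)² = 7.111
te_B = (8 + 4·9 + 10)/6 = 54/6 = 9; σ²_B = ((10−8)/6)² = 0.111
te_C = (7 + 4·11 + 15)/6 = 66/6 = 11; σ²_C = ((15−7)/6)² = 1.778
te_D = (9 + 4·10 + 17)/6 = 66/6 = 11; σ²_D = ((17−9)/6)² = 1.778
te_E = (1 + 4·2 + 3)/6 = 12/6 = 2; σ²_E = ((3−1)/6)² = 0.111
te_F = (6 + 4·10 + 14)/6 = 60/6 = 10; σ²_F = ((14−6)/6)² = 1.778
te_G = (4 + 4·10 + 22)/6 = 66/6 = 11; σ²_G = ((22−4)/6)² = 9.000

Forward pass:
ES_A = 0; EF_A = 14
ES_B = 14; EF_B = 14+9 = 23
ES_C = 14; EF_C = 14+11 = 25
ES_D = 14; EF_D = 14+11 = 25
ES_E = 14; EF_E = 14+2 = 16
ES_F = max(EF_D=25, EF_E=16) = 25; EF_F = 25+10 = 35
ES_G = max(EF_B=23, EF_C=25, EF_F=35) = 35; EF_G = 35+11 = 46
Expected project duration μ = 46 days. Critical path: A → D → F → G.

Variance along critical path = 7.111 + 1.778 + 1.778 + 9.000 = 19.667; σ = √19.667 = 4.435 days.
Z = (53 − 46) / 4.435 = 1.578
P(T ≤ 53) = Φ(1.578) ≈ 0.943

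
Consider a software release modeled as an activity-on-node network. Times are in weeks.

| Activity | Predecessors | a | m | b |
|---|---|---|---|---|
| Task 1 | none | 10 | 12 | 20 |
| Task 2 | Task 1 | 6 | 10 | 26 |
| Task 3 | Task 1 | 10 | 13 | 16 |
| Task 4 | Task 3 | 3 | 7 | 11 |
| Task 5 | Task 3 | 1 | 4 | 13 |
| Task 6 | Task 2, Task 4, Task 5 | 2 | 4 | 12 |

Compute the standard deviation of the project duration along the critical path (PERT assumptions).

2.89 weeks

te_Task 1 = (10 + 4·12 + 20)/6 = 78/6 = 13; σ²_Task 1 = ((20−10)/6)² = 2.778
te_Task 2 = (6 + 4·10 + 26)/6 = 72/6 = 12; σ²_Task 2 = ((26−6)/6)² = 11.111
te_Task 3 = (10 + 4·13 + 16)/6 = 78/6 = 13; σ²_Task 3 = ((16−10)/6)² = 1.000
te_Task 4 = (3 + 4·7 + 11)/6 = 42/6 = 7; σ²_Task 4 = ((11−3)/6)² = 1.778
te_Task 5 = (1 + 4·4 + 13)/6 = 30/6 = 5; σ²_Task 5 = ((13−1)/6)² = 4.000
te_Task 6 = (2 + 4·4 + 12)/6 = 30/6 = 5; σ²_Task 6 = ((12−2)/6)² = 2.778

Forward pass:
ES_Task 1 = 0; EF_Task 1 = 13
ES_Task 2 = 13; EF_Task 2 = 13+12 = 25
ES_Task 3 = 13; EF_Task 3 = 13+13 = 26
ES_Task 4 = 26; EF_Task 4 = 26+7 = 33
ES_Task 5 = 26; EF_Task 5 = 26+5 = 31
ES_Task 6 = max(EF_Task 2=25, EF_Task 4=33, EF_Task 5=31) = 33; EF_Task 6 = 33+5 = 38
Expected project duration μ = 38 weeks. Critical path: Task 1 → Task 3 → Task 4 → Task 6.

Variance along critical path = 2.778 + 1.000 + 1.778 + 2.778 = 8.333
σ = √8.333 = 2.887 weeks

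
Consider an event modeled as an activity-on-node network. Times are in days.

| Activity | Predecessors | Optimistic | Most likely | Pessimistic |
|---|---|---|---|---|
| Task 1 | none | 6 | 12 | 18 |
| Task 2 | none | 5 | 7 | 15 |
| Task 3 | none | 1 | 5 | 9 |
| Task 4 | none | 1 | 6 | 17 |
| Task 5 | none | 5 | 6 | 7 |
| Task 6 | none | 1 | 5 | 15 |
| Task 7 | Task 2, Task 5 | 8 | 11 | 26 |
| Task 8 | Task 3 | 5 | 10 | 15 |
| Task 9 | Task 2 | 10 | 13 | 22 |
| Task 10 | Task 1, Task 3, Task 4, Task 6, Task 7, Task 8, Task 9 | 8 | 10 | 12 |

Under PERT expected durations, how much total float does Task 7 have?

te_Task 1 = (6 + 4·12 + 18)/6 = 72/6 = 12
te_Task 2 = (5 + 4·7 + 15)/6 = 48/6 = 8
te_Task 3 = (1 + 4·5 + 9)/6 = 30/6 = 5
te_Task 4 = (1 + 4·6 + 17)/6 = 42/6 = 7
te_Task 5 = (5 + 4·6 + 7)/6 = 36/6 = 6
te_Task 6 = (1 + 4·5 + 15)/6 = 36/6 = 6
te_Task 7 = (8 + 4·11 + 26)/6 = 78/6 = 13
te_Task 8 = (5 + 4·10 + 15)/6 = 60/6 = 10
te_Task 9 = (10 + 4·13 + 22)/6 = 84/6 = 14
te_Task 10 = (8 + 4·10 + 12)/6 = 60/6 = 10

Forward pass:
ES_Task 1 = 0; EF_Task 1 = 12
ES_Task 2 = 0; EF_Task 2 = 8
ES_Task 3 = 0; EF_Task 3 = 5
ES_Task 4 = 0; EF_Task 4 = 7
ES_Task 5 = 0; EF_Task 5 = 6
ES_Task 6 = 0; EF_Task 6 = 6
ES_Task 7 = max(EF_Task 2=8, EF_Task 5=6) = 8; EF_Task 7 = 8+13 = 21
ES_Task 8 = 5; EF_Task 8 = 5+10 = 15
ES_Task 9 = 8; EF_Task 9 = 8+14 = 22
ES_Task 10 = max(EF_Task 1=12, EF_Task 3=5, EF_Task 4=7, EF_Task 6=6, EF_Task 7=21, EF_Task 8=15, EF_Task 9=22) = 22; EF_Task 10 = 22+10 = 32
Expected project duration μ = 32 days. Critical path: Task 2 → Task 9 → Task 10.

Backward pass:
LF_Task 10 = 32; LS_Task 10 = 32−10 = 22
LF_Task 9 = LS_Task 10 = 22; LS_Task 9 = 22−14 = 8
LF_Task 8 = LS_Task 10 = 22; LS_Task 8 = 22−10 = 12
LF_Task 7 = LS_Task 10 = 22; LS_Task 7 = 22−13 = 9
LF_Task 6 = LS_Task 10 = 22; LS_Task 6 = 22−6 = 16
LF_Task 5 = LS_Task 7 = 9; LS_Task 5 = 9−6 = 3
LF_Task 4 = LS_Task 10 = 22; LS_Task 4 = 22−7 = 15
LF_Task 3 = min(LS_Task 8=12, LS_Task 10=22) = 12; LS_Task 3 = 12−5 = 7
LF_Task 2 = min(LS_Task 7=9, LS_Task 9=8) = 8; LS_Task 2 = 8−8 = 0
LF_Task 1 = LS_Task 10 = 22; LS_Task 1 = 22−12 = 10
Slack_Task 7 = LS_Task 7 − ES_Task 7 = 9 − 8 = 1

1 days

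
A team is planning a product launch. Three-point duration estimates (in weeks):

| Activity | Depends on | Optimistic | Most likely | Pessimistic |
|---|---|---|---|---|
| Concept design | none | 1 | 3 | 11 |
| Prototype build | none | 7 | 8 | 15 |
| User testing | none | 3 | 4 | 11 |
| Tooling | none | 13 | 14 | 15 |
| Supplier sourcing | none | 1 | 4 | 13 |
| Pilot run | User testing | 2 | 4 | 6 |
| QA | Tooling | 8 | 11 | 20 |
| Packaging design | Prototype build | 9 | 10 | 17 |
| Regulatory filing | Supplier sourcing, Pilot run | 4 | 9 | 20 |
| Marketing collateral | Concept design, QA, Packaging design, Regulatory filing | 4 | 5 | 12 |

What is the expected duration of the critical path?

32 weeks

te_Concept design = (1 + 4·3 + 11)/6 = 24/6 = 4
te_Prototype build = (7 + 4·8 + 15)/6 = 54/6 = 9
te_User testing = (3 + 4·4 + 11)/6 = 30/6 = 5
te_Tooling = (13 + 4·14 + 15)/6 = 84/6 = 14
te_Supplier sourcing = (1 + 4·4 + 13)/6 = 30/6 = 5
te_Pilot run = (2 + 4·4 + 6)/6 = 24/6 = 4
te_QA = (8 + 4·11 + 20)/6 = 72/6 = 12
te_Packaging design = (9 + 4·10 + 17)/6 = 66/6 = 11
te_Regulatory filing = (4 + 4·9 + 20)/6 = 60/6 = 10
te_Marketing collateral = (4 + 4·5 + 12)/6 = 36/6 = 6

Forward pass:
ES_Concept design = 0; EF_Concept design = 4
ES_Prototype build = 0; EF_Prototype build = 9
ES_User testing = 0; EF_User testing = 5
ES_Tooling = 0; EF_Tooling = 14
ES_Supplier sourcing = 0; EF_Supplier sourcing = 5
ES_Pilot run = 5; EF_Pilot run = 5+4 = 9
ES_QA = 14; EF_QA = 14+12 = 26
ES_Packaging design = 9; EF_Packaging design = 9+11 = 20
ES_Regulatory filing = max(EF_Supplier sourcing=5, EF_Pilot run=9) = 9; EF_Regulatory filing = 9+10 = 19
ES_Marketing collateral = max(EF_Concept design=4, EF_QA=26, EF_Packaging design=20, EF_Regulatory filing=19) = 26; EF_Marketing collateral = 26+6 = 32
Expected project duration μ = 32 weeks. Critical path: Tooling → QA → Marketing collateral.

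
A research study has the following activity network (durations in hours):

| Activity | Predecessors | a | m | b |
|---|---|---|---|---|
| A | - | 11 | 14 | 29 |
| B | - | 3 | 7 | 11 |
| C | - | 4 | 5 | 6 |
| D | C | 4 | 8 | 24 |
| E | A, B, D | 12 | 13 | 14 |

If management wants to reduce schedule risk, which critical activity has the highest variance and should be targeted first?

te_A = (11 + 4·14 + 29)/6 = 96/6 = 16; σ²_A = ((29−11)/6)² = 9.000
te_B = (3 + 4·7 + 11)/6 = 42/6 = 7; σ²_B = ((11−3)/6)² = 1.778
te_C = (4 + 4·5 + 6)/6 = 30/6 = 5; σ²_C = ((6−4)/6)² = 0.111
te_D = (4 + 4·8 + 24)/6 = 60/6 = 10; σ²_D = ((24−4)/6)² = 11.111
te_E = (12 + 4·13 + 14)/6 = 78/6 = 13; σ²_E = ((14−12)/6)² = 0.111

Forward pass:
ES_A = 0; EF_A = 16
ES_B = 0; EF_B = 7
ES_C = 0; EF_C = 5
ES_D = 5; EF_D = 5+10 = 15
ES_E = max(EF_A=16, EF_B=7, EF_D=15) = 16; EF_E = 16+13 = 29
Expected project duration μ = 29 hours. Critical path: A → E.

Variances on critical path: σ²_A=9.000, σ²_E=0.111.
Largest is σ²_A = 9.000.

A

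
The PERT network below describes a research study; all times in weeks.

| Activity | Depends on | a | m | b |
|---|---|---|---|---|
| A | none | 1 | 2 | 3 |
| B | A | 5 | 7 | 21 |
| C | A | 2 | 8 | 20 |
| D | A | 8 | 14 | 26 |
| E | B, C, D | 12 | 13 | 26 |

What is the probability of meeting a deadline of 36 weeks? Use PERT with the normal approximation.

te_A = (1 + 4·2 + 3)/6 = 12/6 = 2; σ²_A = ((3−1)/6)² = 0.111
te_B = (5 + 4·7 + 21)/6 = 54/6 = 9; σ²_B = ((21−5)/6)² = 7.111
te_C = (2 + 4·8 + 20)/6 = 54/6 = 9; σ²_C = ((20−2)/6)² = 9.000
te_D = (8 + 4·14 + 26)/6 = 90/6 = 15; σ²_D = ((26−8)/6)² = 9.000
te_E = (12 + 4·13 + 26)/6 = 90/6 = 15; σ²_E = ((26−12)/6)² = 5.444

Forward pass:
ES_A = 0; EF_A = 2
ES_B = 2; EF_B = 2+9 = 11
ES_C = 2; EF_C = 2+9 = 11
ES_D = 2; EF_D = 2+15 = 17
ES_E = max(EF_B=11, EF_C=11, EF_D=17) = 17; EF_E = 17+15 = 32
Expected project duration μ = 32 weeks. Critical path: A → D → E.

Variance along critical path = 0.111 + 9.000 + 5.444 = 14.556; σ = √14.556 = 3.815 weeks.
Z = (36 − 32) / 3.815 = 1.048
P(T ≤ 36) = Φ(1.048) ≈ 0.853

0.853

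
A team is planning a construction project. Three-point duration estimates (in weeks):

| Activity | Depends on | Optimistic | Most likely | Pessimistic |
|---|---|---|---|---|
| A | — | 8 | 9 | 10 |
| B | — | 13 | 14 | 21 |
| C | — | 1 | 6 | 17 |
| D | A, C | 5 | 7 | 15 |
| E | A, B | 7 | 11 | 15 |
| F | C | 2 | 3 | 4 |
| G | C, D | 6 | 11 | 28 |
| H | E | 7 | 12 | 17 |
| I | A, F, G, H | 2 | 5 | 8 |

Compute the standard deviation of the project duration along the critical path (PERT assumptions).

te_A = (8 + 4·9 + 10)/6 = 54/6 = 9; σ²_A = ((10−8)/6)² = 0.111
te_B = (13 + 4·14 + 21)/6 = 90/6 = 15; σ²_B = ((21−13)/6)² = 1.778
te_C = (1 + 4·6 + 17)/6 = 42/6 = 7; σ²_C = ((17−1)/6)² = 7.111
te_D = (5 + 4·7 + 15)/6 = 48/6 = 8; σ²_D = ((15−5)/6)² = 2.778
te_E = (7 + 4·11 + 15)/6 = 66/6 = 11; σ²_E = ((15−7)/6)² = 1.778
te_F = (2 + 4·3 + 4)/6 = 18/6 = 3; σ²_F = ((4−2)/6)² = 0.111
te_G = (6 + 4·11 + 28)/6 = 78/6 = 13; σ²_G = ((28−6)/6)² = 13.444
te_H = (7 + 4·12 + 17)/6 = 72/6 = 12; σ²_H = ((17−7)/6)² = 2.778
te_I = (2 + 4·5 + 8)/6 = 30/6 = 5; σ²_I = ((8−2)/6)² = 1.000

Forward pass:
ES_A = 0; EF_A = 9
ES_B = 0; EF_B = 15
ES_C = 0; EF_C = 7
ES_D = max(EF_A=9, EF_C=7) = 9; EF_D = 9+8 = 17
ES_E = max(EF_A=9, EF_B=15) = 15; EF_E = 15+11 = 26
ES_F = 7; EF_F = 7+3 = 10
ES_G = max(EF_C=7, EF_D=17) = 17; EF_G = 17+13 = 30
ES_H = 26; EF_H = 26+12 = 38
ES_I = max(EF_A=9, EF_F=10, EF_G=30, EF_H=38) = 38; EF_I = 38+5 = 43
Expected project duration μ = 43 weeks. Critical path: B → E → H → I.

Variance along critical path = 1.778 + 1.778 + 2.778 + 1.000 = 7.333
σ = √7.333 = 2.708 weeks

2.71 weeks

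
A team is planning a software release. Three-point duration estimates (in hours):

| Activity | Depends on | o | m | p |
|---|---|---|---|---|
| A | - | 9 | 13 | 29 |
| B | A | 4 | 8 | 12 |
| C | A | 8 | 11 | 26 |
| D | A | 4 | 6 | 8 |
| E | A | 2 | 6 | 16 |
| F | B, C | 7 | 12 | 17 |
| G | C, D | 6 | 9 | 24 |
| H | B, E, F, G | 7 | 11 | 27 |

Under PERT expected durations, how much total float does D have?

te_A = (9 + 4·13 + 29)/6 = 90/6 = 15
te_B = (4 + 4·8 + 12)/6 = 48/6 = 8
te_C = (8 + 4·11 + 26)/6 = 78/6 = 13
te_D = (4 + 4·6 + 8)/6 = 36/6 = 6
te_E = (2 + 4·6 + 16)/6 = 42/6 = 7
te_F = (7 + 4·12 + 17)/6 = 72/6 = 12
te_G = (6 + 4·9 + 24)/6 = 66/6 = 11
te_H = (7 + 4·11 + 27)/6 = 78/6 = 13

Forward pass:
ES_A = 0; EF_A = 15
ES_B = 15; EF_B = 15+8 = 23
ES_C = 15; EF_C = 15+13 = 28
ES_D = 15; EF_D = 15+6 = 21
ES_E = 15; EF_E = 15+7 = 22
ES_F = max(EF_B=23, EF_C=28) = 28; EF_F = 28+12 = 40
ES_G = max(EF_C=28, EF_D=21) = 28; EF_G = 28+11 = 39
ES_H = max(EF_B=23, EF_E=22, EF_F=40, EF_G=39) = 40; EF_H = 40+13 = 53
Expected project duration μ = 53 hours. Critical path: A → C → F → H.

Backward pass:
LF_H = 53; LS_H = 53−13 = 40
LF_G = LS_H = 40; LS_G = 40−11 = 29
LF_F = LS_H = 40; LS_F = 40−12 = 28
LF_E = LS_H = 40; LS_E = 40−7 = 33
LF_D = LS_G = 29; LS_D = 29−6 = 23
LF_C = min(LS_F=28, LS_G=29) = 28; LS_C = 28−13 = 15
LF_B = min(LS_F=28, LS_H=40) = 28; LS_B = 28−8 = 20
LF_A = min(LS_B=20, LS_C=15, LS_D=23, LS_E=33) = 15; LS_A = 15−15 = 0
Slack_D = LS_D − ES_D = 23 − 15 = 8

8 hours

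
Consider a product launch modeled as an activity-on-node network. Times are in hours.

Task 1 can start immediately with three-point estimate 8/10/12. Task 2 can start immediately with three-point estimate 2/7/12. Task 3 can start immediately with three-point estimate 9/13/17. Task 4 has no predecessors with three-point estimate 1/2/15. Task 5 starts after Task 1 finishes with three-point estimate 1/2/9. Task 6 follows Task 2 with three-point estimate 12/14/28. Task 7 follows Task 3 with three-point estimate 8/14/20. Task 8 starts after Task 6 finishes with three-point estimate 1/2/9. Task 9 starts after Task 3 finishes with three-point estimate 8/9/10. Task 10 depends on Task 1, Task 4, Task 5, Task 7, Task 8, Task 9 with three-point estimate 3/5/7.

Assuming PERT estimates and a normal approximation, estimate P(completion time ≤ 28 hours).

te_Task 1 = (8 + 4·10 + 12)/6 = 60/6 = 10; σ²_Task 1 = ((12−8)/6)² = 0.444
te_Task 2 = (2 + 4·7 + 12)/6 = 42/6 = 7; σ²_Task 2 = ((12−2)/6)² = 2.778
te_Task 3 = (9 + 4·13 + 17)/6 = 78/6 = 13; σ²_Task 3 = ((17−9)/6)² = 1.778
te_Task 4 = (1 + 4·2 + 15)/6 = 24/6 = 4; σ²_Task 4 = ((15−1)/6)² = 5.444
te_Task 5 = (1 + 4·2 + 9)/6 = 18/6 = 3; σ²_Task 5 = ((9−1)/6)² = 1.778
te_Task 6 = (12 + 4·14 + 28)/6 = 96/6 = 16; σ²_Task 6 = ((28−12)/6)² = 7.111
te_Task 7 = (8 + 4·14 + 20)/6 = 84/6 = 14; σ²_Task 7 = ((20−8)/6)² = 4.000
te_Task 8 = (1 + 4·2 + 9)/6 = 18/6 = 3; σ²_Task 8 = ((9−1)/6)² = 1.778
te_Task 9 = (8 + 4·9 + 10)/6 = 54/6 = 9; σ²_Task 9 = ((10−8)/6)² = 0.111
te_Task 10 = (3 + 4·5 + 7)/6 = 30/6 = 5; σ²_Task 10 = ((7−3)/6)² = 0.444

Forward pass:
ES_Task 1 = 0; EF_Task 1 = 10
ES_Task 2 = 0; EF_Task 2 = 7
ES_Task 3 = 0; EF_Task 3 = 13
ES_Task 4 = 0; EF_Task 4 = 4
ES_Task 5 = 10; EF_Task 5 = 10+3 = 13
ES_Task 6 = 7; EF_Task 6 = 7+16 = 23
ES_Task 7 = 13; EF_Task 7 = 13+14 = 27
ES_Task 8 = 23; EF_Task 8 = 23+3 = 26
ES_Task 9 = 13; EF_Task 9 = 13+9 = 22
ES_Task 10 = max(EF_Task 1=10, EF_Task 4=4, EF_Task 5=13, EF_Task 7=27, EF_Task 8=26, EF_Task 9=22) = 27; EF_Task 10 = 27+5 = 32
Expected project duration μ = 32 hours. Critical path: Task 3 → Task 7 → Task 10.

Variance along critical path = 1.778 + 4.000 + 0.444 = 6.222; σ = √6.222 = 2.494 hours.
Z = (28 − 32) / 2.494 = -1.604
P(T ≤ 28) = Φ(-1.604) ≈ 0.054

0.054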